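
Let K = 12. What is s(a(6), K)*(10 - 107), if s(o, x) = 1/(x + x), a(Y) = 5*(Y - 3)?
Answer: -97/24 ≈ -4.0417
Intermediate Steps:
a(Y) = -15 + 5*Y (a(Y) = 5*(-3 + Y) = -15 + 5*Y)
s(o, x) = 1/(2*x)
s(a(6), K)*(10 - 107) = ((1/2)/12)*(10 - 107) = ((1/2)*(1/12))*(-97) = (1/24)*(-97) = -97/24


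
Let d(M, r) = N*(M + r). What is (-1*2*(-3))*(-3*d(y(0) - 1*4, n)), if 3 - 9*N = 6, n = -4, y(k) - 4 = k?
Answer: -24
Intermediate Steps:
y(k) = 4 + k
N = -1/3 (N = 1/3 - 1/9*6 = 1/3 - 2/3 = -1/3 ≈ -0.33333)
d(M, r) = -M/3 - r/3 (d(M, r) = -(M + r)/3 = -M/3 - r/3)
(-1*2*(-3))*(-3*d(y(0) - 1*4, n)) = (-1*2*(-3))*(-3*(-((4 + 0) - 1*4)/3 - 1/3*(-4))) = (-2*(-3))*(-3*(-(4 - 4)/3 + 4/3)) = 6*(-3*(-1/3*0 + 4/3)) = 6*(-3*(0 + 4/3)) = 6*(-3*4/3) = 6*(-4) = -24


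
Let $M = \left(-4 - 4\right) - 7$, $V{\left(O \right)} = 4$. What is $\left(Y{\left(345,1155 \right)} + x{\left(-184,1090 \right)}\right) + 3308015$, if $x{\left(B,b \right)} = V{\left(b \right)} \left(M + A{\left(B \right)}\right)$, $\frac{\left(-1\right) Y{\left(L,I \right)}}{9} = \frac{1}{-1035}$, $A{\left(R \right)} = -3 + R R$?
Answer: $\frac{395987206}{115} \approx 3.4434 \cdot 10^{6}$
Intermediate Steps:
$M = -15$ ($M = -8 - 7 = -15$)
$A{\left(R \right)} = -3 + R^{2}$
$Y{\left(L,I \right)} = \frac{1}{115}$ ($Y{\left(L,I \right)} = - \frac{9}{-1035} = \left(-9\right) \left(- \frac{1}{1035}\right) = \frac{1}{115}$)
$x{\left(B,b \right)} = -72 + 4 B^{2}$ ($x{\left(B,b \right)} = 4 \left(-15 + \left(-3 + B^{2}\right)\right) = 4 \left(-18 + B^{2}\right) = -72 + 4 B^{2}$)
$\left(Y{\left(345,1155 \right)} + x{\left(-184,1090 \right)}\right) + 3308015 = \left(\frac{1}{115} - \left(72 - 4 \left(-184\right)^{2}\right)\right) + 3308015 = \left(\frac{1}{115} + \left(-72 + 4 \cdot 33856\right)\right) + 3308015 = \left(\frac{1}{115} + \left(-72 + 135424\right)\right) + 3308015 = \left(\frac{1}{115} + 135352\right) + 3308015 = \frac{15565481}{115} + 3308015 = \frac{395987206}{115}$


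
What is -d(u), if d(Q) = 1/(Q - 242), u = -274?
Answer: 1/516 ≈ 0.0019380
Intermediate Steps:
d(Q) = 1/(-242 + Q)
-d(u) = -1/(-242 - 274) = -1/(-516) = -1*(-1/516) = 1/516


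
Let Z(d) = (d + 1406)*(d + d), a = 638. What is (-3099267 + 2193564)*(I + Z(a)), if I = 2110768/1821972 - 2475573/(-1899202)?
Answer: -681160402530933162698957/288357738862 ≈ -2.3622e+12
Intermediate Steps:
I = 2129799874273/865073216586 (I = 2110768*(1/1821972) - 2475573*(-1/1899202) = 527692/455493 + 2475573/1899202 = 2129799874273/865073216586 ≈ 2.4620)
Z(d) = 2*d*(1406 + d) (Z(d) = (1406 + d)*(2*d) = 2*d*(1406 + d))
(-3099267 + 2193564)*(I + Z(a)) = (-3099267 + 2193564)*(2129799874273/865073216586 + 2*638*(1406 + 638)) = -905703*(2129799874273/865073216586 + 2*638*2044) = -905703*(2129799874273/865073216586 + 2608144) = -905703*2256237649199350657/865073216586 = -681160402530933162698957/288357738862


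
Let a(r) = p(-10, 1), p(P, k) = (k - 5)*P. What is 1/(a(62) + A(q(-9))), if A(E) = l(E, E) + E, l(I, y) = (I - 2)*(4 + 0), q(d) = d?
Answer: -1/13 ≈ -0.076923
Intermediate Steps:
p(P, k) = P*(-5 + k) (p(P, k) = (-5 + k)*P = P*(-5 + k))
l(I, y) = -8 + 4*I (l(I, y) = (-2 + I)*4 = -8 + 4*I)
A(E) = -8 + 5*E (A(E) = (-8 + 4*E) + E = -8 + 5*E)
a(r) = 40 (a(r) = -10*(-5 + 1) = -10*(-4) = 40)
1/(a(62) + A(q(-9))) = 1/(40 + (-8 + 5*(-9))) = 1/(40 + (-8 - 45)) = 1/(40 - 53) = 1/(-13) = -1/13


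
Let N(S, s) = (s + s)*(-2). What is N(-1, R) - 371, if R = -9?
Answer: -335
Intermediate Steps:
N(S, s) = -4*s (N(S, s) = (2*s)*(-2) = -4*s)
N(-1, R) - 371 = -4*(-9) - 371 = 36 - 371 = -335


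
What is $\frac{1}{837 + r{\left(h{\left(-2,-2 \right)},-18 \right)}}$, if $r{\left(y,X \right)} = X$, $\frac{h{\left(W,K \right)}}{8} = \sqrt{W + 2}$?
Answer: $\frac{1}{819} \approx 0.001221$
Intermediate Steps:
$h{\left(W,K \right)} = 8 \sqrt{2 + W}$ ($h{\left(W,K \right)} = 8 \sqrt{W + 2} = 8 \sqrt{2 + W}$)
$\frac{1}{837 + r{\left(h{\left(-2,-2 \right)},-18 \right)}} = \frac{1}{837 - 18} = \frac{1}{819}$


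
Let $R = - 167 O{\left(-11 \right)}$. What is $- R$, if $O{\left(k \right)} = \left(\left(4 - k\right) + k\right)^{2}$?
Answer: $2672$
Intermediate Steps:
$O{\left(k \right)} = 16$ ($O{\left(k \right)} = 4^{2} = 16$)
$R = -2672$ ($R = \left(-167\right) 16 = -2672$)
$- R = \left(-1\right) \left(-2672\right) = 2672$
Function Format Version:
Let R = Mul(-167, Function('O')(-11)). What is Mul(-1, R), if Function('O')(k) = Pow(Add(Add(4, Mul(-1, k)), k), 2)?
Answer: 2672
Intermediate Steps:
Function('O')(k) = 16 (Function('O')(k) = Pow(4, 2) = 16)
R = -2672 (R = Mul(-167, 16) = -2672)
Mul(-1, R) = Mul(-1, -2672) = 2672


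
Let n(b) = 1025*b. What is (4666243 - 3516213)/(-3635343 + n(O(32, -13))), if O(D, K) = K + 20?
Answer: -575015/1814084 ≈ -0.31697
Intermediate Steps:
O(D, K) = 20 + K
(4666243 - 3516213)/(-3635343 + n(O(32, -13))) = (4666243 - 3516213)/(-3635343 + 1025*(20 - 13)) = 1150030/(-3635343 + 1025*7) = 1150030/(-3635343 + 7175) = 1150030/(-3628168) = 1150030*(-1/3628168) = -575015/1814084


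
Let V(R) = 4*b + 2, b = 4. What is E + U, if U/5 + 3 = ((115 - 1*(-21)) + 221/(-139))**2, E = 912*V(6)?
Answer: 2062156166/19321 ≈ 1.0673e+5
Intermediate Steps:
V(R) = 18 (V(R) = 4*4 + 2 = 16 + 2 = 18)
E = 16416 (E = 912*18 = 16416)
U = 1744982630/19321 (U = -15 + 5*((115 - 1*(-21)) + 221/(-139))**2 = -15 + 5*((115 + 21) + 221*(-1/139))**2 = -15 + 5*(136 - 221/139)**2 = -15 + 5*(18683/139)**2 = -15 + 5*(349054489/19321) = -15 + 1745272445/19321 = 1744982630/19321 ≈ 90315.)
E + U = 16416 + 1744982630/19321 = 2062156166/19321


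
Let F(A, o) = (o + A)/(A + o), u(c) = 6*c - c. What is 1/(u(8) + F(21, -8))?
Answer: 1/41 ≈ 0.024390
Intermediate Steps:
u(c) = 5*c
F(A, o) = 1 (F(A, o) = (A + o)/(A + o) = 1)
1/(u(8) + F(21, -8)) = 1/(5*8 + 1) = 1/(40 + 1) = 1/41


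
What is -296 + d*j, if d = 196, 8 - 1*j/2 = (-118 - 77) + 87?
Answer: 45176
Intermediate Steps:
j = 232 (j = 16 - 2*((-118 - 77) + 87) = 16 - 2*(-195 + 87) = 16 - 2*(-108) = 16 + 216 = 232)
-296 + d*j = -296 + 196*232 = -296 + 45472 = 45176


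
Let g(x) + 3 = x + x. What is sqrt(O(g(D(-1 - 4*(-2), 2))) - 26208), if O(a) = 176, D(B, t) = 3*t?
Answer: 4*I*sqrt(1627) ≈ 161.34*I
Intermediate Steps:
g(x) = -3 + 2*x (g(x) = -3 + (x + x) = -3 + 2*x)
sqrt(O(g(D(-1 - 4*(-2), 2))) - 26208) = sqrt(176 - 26208) = sqrt(-26032) = 4*I*sqrt(1627)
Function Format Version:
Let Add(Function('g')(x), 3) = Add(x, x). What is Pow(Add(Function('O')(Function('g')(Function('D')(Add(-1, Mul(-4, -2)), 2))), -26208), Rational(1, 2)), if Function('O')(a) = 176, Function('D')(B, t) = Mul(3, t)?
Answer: Mul(4, I, Pow(1627, Rational(1, 2))) ≈ Mul(161.34, I)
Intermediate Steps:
Function('g')(x) = Add(-3, Mul(2, x)) (Function('g')(x) = Add(-3, Add(x, x)) = Add(-3, Mul(2, x)))
Pow(Add(Function('O')(Function('g')(Function('D')(Add(-1, Mul(-4, -2)), 2))), -26208), Rational(1, 2)) = Pow(Add(176, -26208), Rational(1, 2)) = Pow(-26032, Rational(1, 2)) = Mul(4, I, Pow(1627, Rational(1, 2)))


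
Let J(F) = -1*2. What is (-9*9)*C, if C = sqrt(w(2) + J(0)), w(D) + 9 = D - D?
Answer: -81*I*sqrt(11) ≈ -268.65*I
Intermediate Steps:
w(D) = -9 (w(D) = -9 + (D - D) = -9 + 0 = -9)
J(F) = -2
C = I*sqrt(11) (C = sqrt(-9 - 2) = sqrt(-11) = I*sqrt(11) ≈ 3.3166*I)
(-9*9)*C = (-9*9)*(I*sqrt(11)) = -81*I*sqrt(11)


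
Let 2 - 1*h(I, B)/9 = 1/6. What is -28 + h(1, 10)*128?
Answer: 2084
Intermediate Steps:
h(I, B) = 33/2 (h(I, B) = 18 - 9/6 = 18 - 9*⅙ = 18 - 3/2 = 33/2)
-28 + h(1, 10)*128 = -28 + (33/2)*128 = -28 + 2112 = 2084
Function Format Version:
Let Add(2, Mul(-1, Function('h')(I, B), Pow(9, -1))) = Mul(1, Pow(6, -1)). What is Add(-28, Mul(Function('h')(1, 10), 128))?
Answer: 2084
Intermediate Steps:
Function('h')(I, B) = Rational(33, 2) (Function('h')(I, B) = Add(18, Mul(-9, Mul(1, Pow(6, -1)))) = Add(18, Mul(-9, Mul(1, Rational(1, 6)))) = Add(18, Mul(-9, Rational(1, 6))) = Add(18, Rational(-3, 2)) = Rational(33, 2))
Add(-28, Mul(Function('h')(1, 10), 128)) = Add(-28, Mul(Rational(33, 2), 128)) = Add(-28, 2112) = 2084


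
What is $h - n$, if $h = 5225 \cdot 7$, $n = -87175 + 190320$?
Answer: $-66570$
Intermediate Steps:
$n = 103145$
$h = 36575$
$h - n = 36575 - 103145 = -66570$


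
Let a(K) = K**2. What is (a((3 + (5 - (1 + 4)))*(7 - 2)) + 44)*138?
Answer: 37122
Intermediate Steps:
(a((3 + (5 - (1 + 4)))*(7 - 2)) + 44)*138 = (((3 + (5 - (1 + 4)))*(7 - 2))**2 + 44)*138 = (((3 + (5 - 1*5))*5)**2 + 44)*138 = (((3 + (5 - 5))*5)**2 + 44)*138 = (((3 + 0)*5)**2 + 44)*138 = ((3*5)**2 + 44)*138 = (15**2 + 44)*138 = (225 + 44)*138 = 269*138 = 37122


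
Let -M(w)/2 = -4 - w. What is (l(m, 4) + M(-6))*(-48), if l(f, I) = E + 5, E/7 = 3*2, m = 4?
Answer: -2064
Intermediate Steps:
E = 42 (E = 7*(3*2) = 7*6 = 42)
M(w) = 8 + 2*w (M(w) = -2*(-4 - w) = 8 + 2*w)
l(f, I) = 47 (l(f, I) = 42 + 5 = 47)
(l(m, 4) + M(-6))*(-48) = (47 + (8 + 2*(-6)))*(-48) = (47 + (8 - 12))*(-48) = (47 - 4)*(-48) = 43*(-48) = -2064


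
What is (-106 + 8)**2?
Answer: 9604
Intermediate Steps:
(-106 + 8)**2 = (-98)**2 = 9604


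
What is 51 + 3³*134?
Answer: 3669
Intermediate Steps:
51 + 3³*134 = 51 + 27*134 = 51 + 3618 = 3669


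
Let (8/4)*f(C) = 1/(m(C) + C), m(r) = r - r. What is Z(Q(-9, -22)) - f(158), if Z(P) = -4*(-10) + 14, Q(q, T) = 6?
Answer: 17063/316 ≈ 53.997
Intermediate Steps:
m(r) = 0
f(C) = 1/(2*C) (f(C) = 1/(2*(0 + C)) = 1/(2*C))
Z(P) = 54 (Z(P) = 40 + 14 = 54)
Z(Q(-9, -22)) - f(158) = 54 - 1/(2*158) = 54 - 1*1/316 = 54 - 1/316 = 17063/316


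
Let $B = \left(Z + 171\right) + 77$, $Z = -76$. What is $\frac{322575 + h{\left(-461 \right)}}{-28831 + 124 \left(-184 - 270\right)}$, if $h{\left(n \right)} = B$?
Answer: $- \frac{322747}{85127} \approx -3.7914$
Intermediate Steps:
$B = 172$ ($B = \left(-76 + 171\right) + 77 = 95 + 77 = 172$)
$h{\left(n \right)} = 172$
$\frac{322575 + h{\left(-461 \right)}}{-28831 + 124 \left(-184 - 270\right)} = \frac{322575 + 172}{-28831 + 124 \left(-184 - 270\right)} = \frac{322747}{-28831 + 124 \left(-454\right)} = \frac{322747}{-28831 - 56296} = \frac{322747}{-85127} = 322747 \left(- \frac{1}{85127}\right) = - \frac{322747}{85127}$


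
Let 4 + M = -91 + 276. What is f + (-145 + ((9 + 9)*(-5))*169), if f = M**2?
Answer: 17406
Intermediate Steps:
M = 181 (M = -4 + (-91 + 276) = -4 + 185 = 181)
f = 32761 (f = 181**2 = 32761)
f + (-145 + ((9 + 9)*(-5))*169) = 32761 + (-145 + ((9 + 9)*(-5))*169) = 32761 + (-145 + (18*(-5))*169) = 32761 + (-145 - 90*169) = 32761 + (-145 - 15210) = 32761 - 15355 = 17406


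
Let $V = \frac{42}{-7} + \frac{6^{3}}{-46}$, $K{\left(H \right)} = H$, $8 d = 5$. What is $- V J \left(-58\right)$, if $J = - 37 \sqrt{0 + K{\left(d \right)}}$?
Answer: $\frac{131979 \sqrt{10}}{23} \approx 18146.0$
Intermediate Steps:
$d = \frac{5}{8}$ ($d = \frac{1}{8} \cdot 5 = \frac{5}{8} \approx 0.625$)
$J = - \frac{37 \sqrt{10}}{4}$ ($J = - 37 \sqrt{0 + \frac{5}{8}} = - 37 \sqrt{\frac{5}{8}} = - 37 \frac{\sqrt{10}}{4} = - \frac{37 \sqrt{10}}{4} \approx -29.251$)
$V = - \frac{246}{23}$ ($V = 42 \left(- \frac{1}{7}\right) + 216 \left(- \frac{1}{46}\right) = -6 - \frac{108}{23} = - \frac{246}{23} \approx -10.696$)
$- V J \left(-58\right) = \left(-1\right) \left(- \frac{246}{23}\right) \left(- \frac{37 \sqrt{10}}{4}\right) \left(-58\right) = \frac{246 \left(- \frac{37 \sqrt{10}}{4}\right)}{23} \left(-58\right) = - \frac{4551 \sqrt{10}}{46} \left(-58\right) = \frac{131979 \sqrt{10}}{23}$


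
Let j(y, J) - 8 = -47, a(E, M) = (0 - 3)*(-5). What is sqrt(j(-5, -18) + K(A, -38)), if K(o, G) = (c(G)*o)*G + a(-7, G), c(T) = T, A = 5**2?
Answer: 2*sqrt(9019) ≈ 189.94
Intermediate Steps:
A = 25
a(E, M) = 15 (a(E, M) = -3*(-5) = 15)
K(o, G) = 15 + o*G**2 (K(o, G) = (G*o)*G + 15 = o*G**2 + 15 = 15 + o*G**2)
j(y, J) = -39 (j(y, J) = 8 - 47 = -39)
sqrt(j(-5, -18) + K(A, -38)) = sqrt(-39 + (15 + 25*(-38)**2)) = sqrt(-39 + (15 + 25*1444)) = sqrt(-39 + (15 + 36100)) = sqrt(-39 + 36115) = sqrt(36076) = 2*sqrt(9019)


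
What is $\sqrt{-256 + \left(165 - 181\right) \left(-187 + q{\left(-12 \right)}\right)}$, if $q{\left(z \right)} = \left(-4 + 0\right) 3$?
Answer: $4 \sqrt{183} \approx 54.111$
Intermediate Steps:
$q{\left(z \right)} = -12$ ($q{\left(z \right)} = \left(-4\right) 3 = -12$)
$\sqrt{-256 + \left(165 - 181\right) \left(-187 + q{\left(-12 \right)}\right)} = \sqrt{-256 + \left(165 - 181\right) \left(-187 - 12\right)} = \sqrt{-256 - -3184} = \sqrt{-256 + 3184} = \sqrt{2928} = 4 \sqrt{183}$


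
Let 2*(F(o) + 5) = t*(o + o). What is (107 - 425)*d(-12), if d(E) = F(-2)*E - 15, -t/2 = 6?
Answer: 77274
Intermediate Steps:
t = -12 (t = -2*6 = -12)
F(o) = -5 - 12*o (F(o) = -5 + (-12*(o + o))/2 = -5 + (-24*o)/2 = -5 - 12*o)
d(E) = -15 + 19*E (d(E) = (-5 - 12*(-2))*E - 15 = (-5 + 24)*E - 15 = 19*E - 15 = -15 + 19*E)
(107 - 425)*d(-12) = (107 - 425)*(-15 + 19*(-12)) = -318*(-15 - 228) = -318*(-243) = 77274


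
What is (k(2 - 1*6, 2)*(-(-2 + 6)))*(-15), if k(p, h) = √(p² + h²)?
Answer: 120*√5 ≈ 268.33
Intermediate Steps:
k(p, h) = √(h² + p²)
(k(2 - 1*6, 2)*(-(-2 + 6)))*(-15) = (√(2² + (2 - 1*6)²)*(-(-2 + 6)))*(-15) = (√(4 + (2 - 6)²)*(-1*4))*(-15) = (√(4 + (-4)²)*(-4))*(-15) = (√(4 + 16)*(-4))*(-15) = (√20*(-4))*(-15) = ((2*√5)*(-4))*(-15) = -8*√5*(-15) = 120*√5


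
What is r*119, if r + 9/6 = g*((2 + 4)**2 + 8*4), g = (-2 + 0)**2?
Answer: 64379/2 ≈ 32190.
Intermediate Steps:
g = 4 (g = (-2)**2 = 4)
r = 541/2 (r = -3/2 + 4*((2 + 4)**2 + 8*4) = -3/2 + 4*(6**2 + 32) = -3/2 + 4*(36 + 32) = -3/2 + 4*68 = -3/2 + 272 = 541/2 ≈ 270.50)
r*119 = (541/2)*119 = 64379/2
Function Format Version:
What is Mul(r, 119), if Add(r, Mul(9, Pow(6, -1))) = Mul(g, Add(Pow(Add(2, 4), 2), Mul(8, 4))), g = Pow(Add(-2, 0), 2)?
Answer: Rational(64379, 2) ≈ 32190.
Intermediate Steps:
g = 4 (g = Pow(-2, 2) = 4)
r = Rational(541, 2) (r = Add(Rational(-3, 2), Mul(4, Add(Pow(Add(2, 4), 2), Mul(8, 4)))) = Add(Rational(-3, 2), Mul(4, Add(Pow(6, 2), 32))) = Add(Rational(-3, 2), Mul(4, Add(36, 32))) = Add(Rational(-3, 2), Mul(4, 68)) = Add(Rational(-3, 2), 272) = Rational(541, 2) ≈ 270.50)
Mul(r, 119) = Mul(Rational(541, 2), 119) = Rational(64379, 2)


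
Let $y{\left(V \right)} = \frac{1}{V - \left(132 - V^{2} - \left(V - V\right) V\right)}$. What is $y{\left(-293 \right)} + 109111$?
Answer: $\frac{9320698065}{85424} \approx 1.0911 \cdot 10^{5}$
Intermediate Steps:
$y{\left(V \right)} = \frac{1}{-132 + V + V^{2}}$ ($y{\left(V \right)} = \frac{1}{V + \left(\left(V^{2} + 0 V\right) - 132\right)} = \frac{1}{V + \left(\left(V^{2} + 0\right) - 132\right)} = \frac{1}{V + \left(V^{2} - 132\right)} = \frac{1}{V + \left(-132 + V^{2}\right)} = \frac{1}{-132 + V + V^{2}}$)
$y{\left(-293 \right)} + 109111 = \frac{1}{-132 - 293 + \left(-293\right)^{2}} + 109111 = \frac{1}{-132 - 293 + 85849} + 109111 = \frac{1}{85424} + 109111 = \frac{9320698065}{85424}$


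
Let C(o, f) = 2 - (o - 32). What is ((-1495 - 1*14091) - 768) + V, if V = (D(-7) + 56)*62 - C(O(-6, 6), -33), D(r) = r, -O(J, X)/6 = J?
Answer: -13314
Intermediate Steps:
O(J, X) = -6*J
C(o, f) = 34 - o (C(o, f) = 2 - (-32 + o) = 2 + (32 - o) = 34 - o)
V = 3040 (V = (-7 + 56)*62 - (34 - (-6)*(-6)) = 49*62 - (34 - 1*36) = 3038 - (34 - 36) = 3038 - 1*(-2) = 3038 + 2 = 3040)
((-1495 - 1*14091) - 768) + V = ((-1495 - 1*14091) - 768) + 3040 = ((-1495 - 14091) - 768) + 3040 = (-15586 - 768) + 3040 = -16354 + 3040 = -13314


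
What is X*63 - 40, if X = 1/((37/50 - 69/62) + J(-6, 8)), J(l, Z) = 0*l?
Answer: -60385/289 ≈ -208.94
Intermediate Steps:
J(l, Z) = 0
X = -775/289 (X = 1/((37/50 - 69/62) + 0) = 1/(-289/775 + 0) = 1/(-289/775) = -775/289 ≈ -2.6817)
X*63 - 40 = -775/289*63 - 40 = -48825/289 - 40 = -60385/289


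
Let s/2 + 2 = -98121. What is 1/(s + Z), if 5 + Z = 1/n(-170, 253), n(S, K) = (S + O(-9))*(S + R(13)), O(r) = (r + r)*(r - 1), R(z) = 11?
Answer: -1590/312039091 ≈ -5.0955e-6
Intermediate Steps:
O(r) = 2*r*(-1 + r) (O(r) = (2*r)*(-1 + r) = 2*r*(-1 + r))
n(S, K) = (11 + S)*(180 + S) (n(S, K) = (S + 2*(-9)*(-1 - 9))*(S + 11) = (S + 2*(-9)*(-10))*(11 + S) = (S + 180)*(11 + S) = (180 + S)*(11 + S) = (11 + S)*(180 + S))
s = -196246 (s = -4 + 2*(-98121) = -4 - 196242 = -196246)
Z = -7951/1590 (Z = -5 + 1/(1980 + (-170)**2 + 191*(-170)) = -5 + 1/(1980 + 28900 - 32470) = -5 + 1/(-1590) = -5 - 1/1590 = -7951/1590 ≈ -5.0006)
1/(s + Z) = 1/(-196246 - 7951/1590) = 1/(-312039091/1590) = -1590/312039091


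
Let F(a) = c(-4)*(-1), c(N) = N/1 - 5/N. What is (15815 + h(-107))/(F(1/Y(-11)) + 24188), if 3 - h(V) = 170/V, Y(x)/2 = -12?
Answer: 6770784/10353641 ≈ 0.65395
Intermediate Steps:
c(N) = N - 5/N (c(N) = N*1 - 5/N = N - 5/N)
Y(x) = -24 (Y(x) = 2*(-12) = -24)
F(a) = 11/4 (F(a) = (-4 - 5/(-4))*(-1) = (-4 - 5*(-¼))*(-1) = (-4 + 5/4)*(-1) = -11/4*(-1) = 11/4)
h(V) = 3 - 170/V
(15815 + h(-107))/(F(1/Y(-11)) + 24188) = (15815 + (3 - 170/(-107)))/(11/4 + 24188) = (15815 + (3 - 170*(-1/107)))/(96763/4) = (15815 + (3 + 170/107))*(4/96763) = (15815 + 491/107)*(4/96763) = (1692696/107)*(4/96763) = 6770784/10353641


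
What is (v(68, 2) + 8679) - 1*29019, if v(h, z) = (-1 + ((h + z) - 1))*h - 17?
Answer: -15733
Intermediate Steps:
v(h, z) = -17 + h*(-2 + h + z) (v(h, z) = (-1 + (-1 + h + z))*h - 17 = (-2 + h + z)*h - 17 = h*(-2 + h + z) - 17 = -17 + h*(-2 + h + z))
(v(68, 2) + 8679) - 1*29019 = ((-17 + 68**2 - 2*68 + 68*2) + 8679) - 1*29019 = ((-17 + 4624 - 136 + 136) + 8679) - 29019 = (4607 + 8679) - 29019 = 13286 - 29019 = -15733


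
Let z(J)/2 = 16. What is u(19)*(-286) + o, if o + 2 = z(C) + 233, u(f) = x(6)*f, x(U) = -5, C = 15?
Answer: 27433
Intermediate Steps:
z(J) = 32 (z(J) = 2*16 = 32)
u(f) = -5*f
o = 263 (o = -2 + (32 + 233) = -2 + 265 = 263)
u(19)*(-286) + o = -5*19*(-286) + 263 = -95*(-286) + 263 = 27170 + 263 = 27433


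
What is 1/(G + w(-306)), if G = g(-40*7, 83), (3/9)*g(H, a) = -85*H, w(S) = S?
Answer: 1/71094 ≈ 1.4066e-5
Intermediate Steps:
g(H, a) = -255*H (g(H, a) = 3*(-85*H) = -255*H)
G = 71400 (G = -(-10200)*7 = -255*(-280) = 71400)
1/(G + w(-306)) = 1/(71400 - 306) = 1/71094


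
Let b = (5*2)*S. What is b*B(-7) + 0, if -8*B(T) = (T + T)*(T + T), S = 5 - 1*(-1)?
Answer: -1470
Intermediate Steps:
S = 6 (S = 5 + 1 = 6)
B(T) = -T**2/2 (B(T) = -(T + T)*(T + T)/8 = -2*T*2*T/8 = -T**2/2)
b = 60 (b = (5*2)*6 = 10*6 = 60)
b*B(-7) + 0 = 60*(-1/2*(-7)**2) + 0 = 60*(-1/2*49) + 0 = 60*(-49/2) + 0 = -1470 + 0 = -1470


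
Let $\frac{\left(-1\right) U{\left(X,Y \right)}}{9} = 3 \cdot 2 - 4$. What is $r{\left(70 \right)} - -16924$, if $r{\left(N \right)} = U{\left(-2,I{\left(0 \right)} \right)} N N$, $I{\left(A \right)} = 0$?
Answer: $-71276$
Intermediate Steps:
$U{\left(X,Y \right)} = -18$ ($U{\left(X,Y \right)} = - 9 \left(3 \cdot 2 - 4\right) = - 9 \left(6 - 4\right) = \left(-9\right) 2 = -18$)
$r{\left(N \right)} = - 18 N^{2}$ ($r{\left(N \right)} = - 18 N N = - 18 N^{2}$)
$r{\left(70 \right)} - -16924 = - 18 \cdot 70^{2} - -16924 = \left(-18\right) 4900 + 16924 = -88200 + 16924 = -71276$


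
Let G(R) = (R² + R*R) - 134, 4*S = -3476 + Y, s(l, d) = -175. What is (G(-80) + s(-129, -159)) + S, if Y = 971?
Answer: 47459/4 ≈ 11865.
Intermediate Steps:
S = -2505/4 (S = (-3476 + 971)/4 = (¼)*(-2505) = -2505/4 ≈ -626.25)
G(R) = -134 + 2*R² (G(R) = (R² + R²) - 134 = 2*R² - 134 = -134 + 2*R²)
(G(-80) + s(-129, -159)) + S = ((-134 + 2*(-80)²) - 175) - 2505/4 = ((-134 + 2*6400) - 175) - 2505/4 = ((-134 + 12800) - 175) - 2505/4 = (12666 - 175) - 2505/4 = 12491 - 2505/4 = 47459/4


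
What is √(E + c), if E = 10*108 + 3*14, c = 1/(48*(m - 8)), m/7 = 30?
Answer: √6592621278/2424 ≈ 33.496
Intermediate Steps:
m = 210 (m = 7*30 = 210)
c = 1/9696 (c = 1/(48*(210 - 8)) = 1/(48*202) = 1/9696 ≈ 0.00010314)
E = 1122 (E = 1080 + 42 = 1122)
√(E + c) = √(1122 + 1/9696) = √(10878913/9696) = √6592621278/2424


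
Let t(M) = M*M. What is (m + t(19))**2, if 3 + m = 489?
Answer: 717409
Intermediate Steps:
t(M) = M**2
m = 486 (m = -3 + 489 = 486)
(m + t(19))**2 = (486 + 19**2)**2 = (486 + 361)**2 = 847**2 = 717409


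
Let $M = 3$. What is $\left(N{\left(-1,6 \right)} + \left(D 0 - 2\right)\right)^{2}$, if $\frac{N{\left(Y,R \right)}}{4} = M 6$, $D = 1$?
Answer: $4900$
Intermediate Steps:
$N{\left(Y,R \right)} = 72$ ($N{\left(Y,R \right)} = 4 \cdot 3 \cdot 6 = 4 \cdot 18 = 72$)
$\left(N{\left(-1,6 \right)} + \left(D 0 - 2\right)\right)^{2} = \left(72 + \left(1 \cdot 0 - 2\right)\right)^{2} = \left(72 + \left(0 - 2\right)\right)^{2} = \left(72 - 2\right)^{2} = 70^{2} = 4900$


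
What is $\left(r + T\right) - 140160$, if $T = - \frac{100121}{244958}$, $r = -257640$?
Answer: $- \frac{13920627503}{34994} \approx -3.978 \cdot 10^{5}$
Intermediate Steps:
$T = - \frac{14303}{34994}$ ($T = \left(-100121\right) \frac{1}{244958} = - \frac{14303}{34994} \approx -0.40873$)
$\left(r + T\right) - 140160 = \left(-257640 - \frac{14303}{34994}\right) - 140160 = - \frac{9015868463}{34994} - 140160 = - \frac{13920627503}{34994}$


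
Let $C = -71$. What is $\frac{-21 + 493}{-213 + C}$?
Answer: $- \frac{118}{71} \approx -1.662$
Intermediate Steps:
$\frac{-21 + 493}{-213 + C} = \frac{-21 + 493}{-213 - 71} = \frac{472}{-284} = 472 \left(- \frac{1}{284}\right) = - \frac{118}{71}$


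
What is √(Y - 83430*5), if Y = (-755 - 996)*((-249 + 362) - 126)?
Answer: I*√394387 ≈ 628.0*I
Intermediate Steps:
Y = 22763 (Y = -1751*(113 - 126) = -1751*(-13) = 22763)
√(Y - 83430*5) = √(22763 - 83430*5) = √(22763 - 417150) = √(-394387) = I*√394387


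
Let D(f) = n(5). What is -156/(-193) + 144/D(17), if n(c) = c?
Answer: 28572/965 ≈ 29.608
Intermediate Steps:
D(f) = 5
-156/(-193) + 144/D(17) = -156/(-193) + 144/5 = -156*(-1/193) + 144*(1/5) = 156/193 + 144/5 = 28572/965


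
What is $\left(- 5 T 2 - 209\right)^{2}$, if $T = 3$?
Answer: $57121$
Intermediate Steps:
$\left(- 5 T 2 - 209\right)^{2} = \left(\left(-5\right) 3 \cdot 2 - 209\right)^{2} = \left(\left(-15\right) 2 - 209\right)^{2} = \left(-30 - 209\right)^{2} = \left(-239\right)^{2} = 57121$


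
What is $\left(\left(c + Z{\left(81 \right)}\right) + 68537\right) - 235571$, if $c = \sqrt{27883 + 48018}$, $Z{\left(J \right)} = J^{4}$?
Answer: $42879687 + 7 \sqrt{1549} \approx 4.288 \cdot 10^{7}$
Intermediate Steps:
$c = 7 \sqrt{1549}$ ($c = \sqrt{75901} = 7 \sqrt{1549} \approx 275.5$)
$\left(\left(c + Z{\left(81 \right)}\right) + 68537\right) - 235571 = \left(\left(7 \sqrt{1549} + 81^{4}\right) + 68537\right) - 235571 = \left(\left(7 \sqrt{1549} + 43046721\right) + 68537\right) - 235571 = \left(\left(43046721 + 7 \sqrt{1549}\right) + 68537\right) - 235571 = \left(43115258 + 7 \sqrt{1549}\right) - 235571 = 42879687 + 7 \sqrt{1549}$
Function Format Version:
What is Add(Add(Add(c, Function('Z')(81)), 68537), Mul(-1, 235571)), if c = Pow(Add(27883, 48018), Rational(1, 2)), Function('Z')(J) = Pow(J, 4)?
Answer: Add(42879687, Mul(7, Pow(1549, Rational(1, 2)))) ≈ 4.2880e+7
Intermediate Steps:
c = Mul(7, Pow(1549, Rational(1, 2))) (c = Pow(75901, Rational(1, 2)) = Mul(7, Pow(1549, Rational(1, 2))) ≈ 275.50)
Add(Add(Add(c, Function('Z')(81)), 68537), Mul(-1, 235571)) = Add(Add(Add(Mul(7, Pow(1549, Rational(1, 2))), Pow(81, 4)), 68537), Mul(-1, 235571)) = Add(Add(Add(Mul(7, Pow(1549, Rational(1, 2))), 43046721), 68537), -235571) = Add(Add(Add(43046721, Mul(7, Pow(1549, Rational(1, 2)))), 68537), -235571) = Add(Add(43115258, Mul(7, Pow(1549, Rational(1, 2)))), -235571) = Add(42879687, Mul(7, Pow(1549, Rational(1, 2))))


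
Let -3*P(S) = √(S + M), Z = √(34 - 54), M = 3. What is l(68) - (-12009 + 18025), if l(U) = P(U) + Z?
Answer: -6016 - √71/3 + 2*I*√5 ≈ -6018.8 + 4.4721*I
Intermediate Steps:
Z = 2*I*√5 (Z = √(-20) = 2*I*√5 ≈ 4.4721*I)
P(S) = -√(3 + S)/3 (P(S) = -√(S + 3)/3 = -√(3 + S)/3)
l(U) = -√(3 + U)/3 + 2*I*√5
l(68) - (-12009 + 18025) = (-√(3 + 68)/3 + 2*I*√5) - (-12009 + 18025) = (-√71/3 + 2*I*√5) - 1*6016 = (-√71/3 + 2*I*√5) - 6016 = -6016 - √71/3 + 2*I*√5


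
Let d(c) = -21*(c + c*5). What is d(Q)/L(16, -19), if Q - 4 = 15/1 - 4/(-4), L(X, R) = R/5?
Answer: 12600/19 ≈ 663.16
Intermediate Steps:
L(X, R) = R/5 (L(X, R) = R*(1/5) = R/5)
Q = 20 (Q = 4 + (15/1 - 4/(-4)) = 4 + (15*1 - 4*(-1/4)) = 4 + (15 + 1) = 4 + 16 = 20)
d(c) = -126*c (d(c) = -21*(c + 5*c) = -126*c)
d(Q)/L(16, -19) = (-126*20)/(((1/5)*(-19))) = -2520/(-19/5) = -2520*(-5/19) = 12600/19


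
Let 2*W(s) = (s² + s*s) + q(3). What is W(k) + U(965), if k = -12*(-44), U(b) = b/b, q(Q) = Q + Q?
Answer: 278788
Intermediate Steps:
q(Q) = 2*Q
U(b) = 1
k = 528
W(s) = 3 + s² (W(s) = ((s² + s*s) + 2*3)/2 = ((s² + s²) + 6)/2 = (2*s² + 6)/2 = (6 + 2*s²)/2 = 3 + s²)
W(k) + U(965) = (3 + 528²) + 1 = (3 + 278784) + 1 = 278787 + 1 = 278788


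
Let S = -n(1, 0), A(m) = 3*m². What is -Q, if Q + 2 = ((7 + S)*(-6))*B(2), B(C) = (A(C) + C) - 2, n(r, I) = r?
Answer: 434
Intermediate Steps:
S = -1 (S = -1*1 = -1)
B(C) = -2 + C + 3*C² (B(C) = (3*C² + C) - 2 = (C + 3*C²) - 2 = -2 + C + 3*C²)
Q = -434 (Q = -2 + ((7 - 1)*(-6))*(-2 + 2 + 3*2²) = -2 + (6*(-6))*(-2 + 2 + 3*4) = -2 - 36*(-2 + 2 + 12) = -2 - 36*12 = -2 - 432 = -434)
-Q = -1*(-434) = 434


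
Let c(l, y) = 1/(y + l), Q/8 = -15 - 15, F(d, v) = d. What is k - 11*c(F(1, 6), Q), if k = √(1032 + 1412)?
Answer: 11/239 + 2*√611 ≈ 49.483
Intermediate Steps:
Q = -240 (Q = 8*(-15 - 15) = 8*(-30) = -240)
c(l, y) = 1/(l + y)
k = 2*√611 (k = √2444 = 2*√611 ≈ 49.437)
k - 11*c(F(1, 6), Q) = 2*√611 - 11/(1 - 240) = 2*√611 - 11/(-239) = 2*√611 - 11*(-1/239) = 2*√611 + 11/239 = 11/239 + 2*√611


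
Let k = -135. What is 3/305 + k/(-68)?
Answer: 41379/20740 ≈ 1.9951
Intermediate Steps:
3/305 + k/(-68) = 3/305 - 135/(-68) = 3*(1/305) - 135*(-1/68) = 3/305 + 135/68 = 41379/20740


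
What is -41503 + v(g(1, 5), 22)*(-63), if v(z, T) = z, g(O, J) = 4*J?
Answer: -42763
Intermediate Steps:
-41503 + v(g(1, 5), 22)*(-63) = -41503 + (4*5)*(-63) = -41503 + 20*(-63) = -41503 - 1260 = -42763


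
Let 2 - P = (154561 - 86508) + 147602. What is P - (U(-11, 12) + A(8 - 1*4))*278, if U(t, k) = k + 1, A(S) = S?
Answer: -220379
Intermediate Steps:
U(t, k) = 1 + k
P = -215653 (P = 2 - ((154561 - 86508) + 147602) = 2 - (68053 + 147602) = 2 - 1*215655 = 2 - 215655 = -215653)
P - (U(-11, 12) + A(8 - 1*4))*278 = -215653 - ((1 + 12) + (8 - 1*4))*278 = -215653 - (13 + (8 - 4))*278 = -215653 - (13 + 4)*278 = -215653 - 17*278 = -215653 - 1*4726 = -215653 - 4726 = -220379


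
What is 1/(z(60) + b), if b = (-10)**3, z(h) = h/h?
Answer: -1/999 ≈ -0.0010010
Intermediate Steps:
z(h) = 1
b = -1000
1/(z(60) + b) = 1/(1 - 1000) = 1/(-999) = -1/999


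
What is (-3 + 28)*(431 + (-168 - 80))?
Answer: 4575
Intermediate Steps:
(-3 + 28)*(431 + (-168 - 80)) = 25*(431 - 248) = 25*183 = 4575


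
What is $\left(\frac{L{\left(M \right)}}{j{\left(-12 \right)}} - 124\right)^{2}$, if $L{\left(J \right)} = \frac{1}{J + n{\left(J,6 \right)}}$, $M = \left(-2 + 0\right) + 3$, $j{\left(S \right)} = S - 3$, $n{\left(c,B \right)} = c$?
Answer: $\frac{13845841}{900} \approx 15384.0$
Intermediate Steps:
$j{\left(S \right)} = -3 + S$
$M = 1$ ($M = -2 + 3 = 1$)
$L{\left(J \right)} = \frac{1}{2 J}$ ($L{\left(J \right)} = \frac{1}{J + J} = \frac{1}{2 J}$)
$\left(\frac{L{\left(M \right)}}{j{\left(-12 \right)}} - 124\right)^{2} = \left(\frac{\frac{1}{2} \cdot 1^{-1}}{-3 - 12} - 124\right)^{2} = \left(\frac{\frac{1}{2} \cdot 1}{-15} - 124\right)^{2} = \left(\frac{1}{2} \left(- \frac{1}{15}\right) - 124\right)^{2} = \left(- \frac{1}{30} - 124\right)^{2} = \left(- \frac{3721}{30}\right)^{2} = \frac{13845841}{900}$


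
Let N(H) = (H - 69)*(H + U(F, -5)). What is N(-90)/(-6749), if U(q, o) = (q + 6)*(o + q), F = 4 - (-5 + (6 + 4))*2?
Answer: -14310/6749 ≈ -2.1203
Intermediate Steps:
F = -6 (F = 4 - (-5 + 10)*2 = 4 - 5*2 = 4 - 1*10 = 4 - 10 = -6)
U(q, o) = (6 + q)*(o + q)
N(H) = H*(-69 + H) (N(H) = (H - 69)*(H + ((-6)² + 6*(-5) + 6*(-6) - 5*(-6))) = (-69 + H)*(H + (36 - 30 - 36 + 30)) = (-69 + H)*(H + 0) = (-69 + H)*H = H*(-69 + H))
N(-90)/(-6749) = -90*(-69 - 90)/(-6749) = -90*(-159)*(-1/6749) = 14310*(-1/6749) = -14310/6749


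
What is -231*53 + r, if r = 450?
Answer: -11793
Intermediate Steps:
-231*53 + r = -231*53 + 450 = -12243 + 450 = -11793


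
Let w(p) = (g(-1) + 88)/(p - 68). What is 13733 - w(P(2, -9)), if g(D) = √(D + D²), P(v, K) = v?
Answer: 0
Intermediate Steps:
w(p) = 88/(-68 + p) (w(p) = (√(-(1 - 1)) + 88)/(p - 68) = (√(-1*0) + 88)/(-68 + p) = (√0 + 88)/(-68 + p) = (0 + 88)/(-68 + p) = 88/(-68 + p))
13733 - w(P(2, -9)) = 13733 - 88/(-68 + 2) = 13733 - 88/(-66) = 13733 - 88*(-1)/66 = 13733 - 1*(-4/3) = 13733 + 4/3 = 41203/3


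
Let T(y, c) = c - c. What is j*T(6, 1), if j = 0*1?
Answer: 0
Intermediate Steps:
T(y, c) = 0
j = 0
j*T(6, 1) = 0*0 = 0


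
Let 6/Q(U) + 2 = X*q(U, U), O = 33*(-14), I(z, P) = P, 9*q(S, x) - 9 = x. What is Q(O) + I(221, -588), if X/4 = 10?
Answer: -1777533/3023 ≈ -588.00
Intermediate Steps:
X = 40 (X = 4*10 = 40)
q(S, x) = 1 + x/9
O = -462
Q(U) = 6/(38 + 40*U/9) (Q(U) = 6/(-2 + 40*(1 + U/9)) = 6/(-2 + (40 + 40*U/9)) = 6/(38 + 40*U/9))
Q(O) + I(221, -588) = 27/(171 + 20*(-462)) - 588 = 27/(171 - 9240) - 588 = 27/(-9069) - 588 = 27*(-1/9069) - 588 = -9/3023 - 588 = -1777533/3023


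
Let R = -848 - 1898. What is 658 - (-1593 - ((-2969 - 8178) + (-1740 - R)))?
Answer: -7890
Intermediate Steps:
R = -2746
658 - (-1593 - ((-2969 - 8178) + (-1740 - R))) = 658 - (-1593 - ((-2969 - 8178) + (-1740 - 1*(-2746)))) = 658 - (-1593 - (-11147 + (-1740 + 2746))) = 658 - (-1593 - (-11147 + 1006)) = 658 - (-1593 - 1*(-10141)) = 658 - (-1593 + 10141) = 658 - 1*8548 = 658 - 8548 = -7890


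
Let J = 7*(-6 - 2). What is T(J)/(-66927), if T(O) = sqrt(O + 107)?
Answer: -sqrt(51)/66927 ≈ -0.00010670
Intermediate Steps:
J = -56 (J = 7*(-8) = -56)
T(O) = sqrt(107 + O)
T(J)/(-66927) = sqrt(107 - 56)/(-66927) = sqrt(51)*(-1/66927) = -sqrt(51)/66927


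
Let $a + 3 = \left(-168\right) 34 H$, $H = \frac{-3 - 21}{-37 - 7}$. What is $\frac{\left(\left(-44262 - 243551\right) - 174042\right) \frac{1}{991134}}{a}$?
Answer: $\frac{1016081}{6800170374} \approx 0.00014942$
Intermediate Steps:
$H = \frac{6}{11}$ ($H = - \frac{24}{-44} = \left(-24\right) \left(- \frac{1}{44}\right) = \frac{6}{11} \approx 0.54545$)
$a = - \frac{34305}{11}$ ($a = -3 + \left(-168\right) 34 \cdot \frac{6}{11} = -3 - \frac{34272}{11} = - \frac{34305}{11} \approx -3118.6$)
$\frac{\left(\left(-44262 - 243551\right) - 174042\right) \frac{1}{991134}}{a} = \frac{\left(\left(-44262 - 243551\right) - 174042\right) \frac{1}{991134}}{- \frac{34305}{11}} = \left(-287813 - 174042\right) \frac{1}{991134} \left(- \frac{11}{34305}\right) = \left(-461855\right) \frac{1}{991134} \left(- \frac{11}{34305}\right) = \left(- \frac{461855}{991134}\right) \left(- \frac{11}{34305}\right) = \frac{1016081}{6800170374}$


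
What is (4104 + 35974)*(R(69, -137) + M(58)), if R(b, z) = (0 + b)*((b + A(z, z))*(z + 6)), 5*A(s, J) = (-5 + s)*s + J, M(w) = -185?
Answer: -7122892327954/5 ≈ -1.4246e+12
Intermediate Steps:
A(s, J) = J/5 + s*(-5 + s)/5 (A(s, J) = ((-5 + s)*s + J)/5 = (s*(-5 + s) + J)/5 = (J + s*(-5 + s))/5 = J/5 + s*(-5 + s)/5)
R(b, z) = b*(6 + z)*(b - 4*z/5 + z²/5) (R(b, z) = (0 + b)*((b + (-z + z/5 + z²/5))*(z + 6)) = b*((b + (-4*z/5 + z²/5))*(6 + z)) = b*((b - 4*z/5 + z²/5)*(6 + z)) = b*((6 + z)*(b - 4*z/5 + z²/5)) = b*(6 + z)*(b - 4*z/5 + z²/5))
(4104 + 35974)*(R(69, -137) + M(58)) = (4104 + 35974)*((⅕)*69*((-137)³ - 24*(-137) + 2*(-137)² + 30*69 + 5*69*(-137)) - 185) = 40078*((⅕)*69*(-2571353 + 3288 + 2*18769 + 2070 - 47265) - 185) = 40078*((⅕)*69*(-2571353 + 3288 + 37538 + 2070 - 47265) - 185) = 40078*((⅕)*69*(-2575722) - 185) = 40078*(-177724818/5 - 185) = 40078*(-177725743/5) = -7122892327954/5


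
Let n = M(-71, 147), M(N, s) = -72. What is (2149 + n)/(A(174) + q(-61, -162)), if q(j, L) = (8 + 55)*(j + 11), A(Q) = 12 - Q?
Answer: -2077/3312 ≈ -0.62711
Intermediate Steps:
n = -72
q(j, L) = 693 + 63*j (q(j, L) = 63*(11 + j) = 693 + 63*j)
(2149 + n)/(A(174) + q(-61, -162)) = (2149 - 72)/((12 - 1*174) + (693 + 63*(-61))) = 2077/((12 - 174) + (693 - 3843)) = 2077/(-162 - 3150) = 2077/(-3312) = 2077*(-1/3312) = -2077/3312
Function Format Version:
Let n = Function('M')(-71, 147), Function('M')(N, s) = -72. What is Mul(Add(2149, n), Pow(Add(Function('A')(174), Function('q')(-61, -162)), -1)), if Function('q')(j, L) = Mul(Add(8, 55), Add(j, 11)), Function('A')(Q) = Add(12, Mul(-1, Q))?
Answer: Rational(-2077, 3312) ≈ -0.62711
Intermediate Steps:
n = -72
Function('q')(j, L) = Add(693, Mul(63, j)) (Function('q')(j, L) = Mul(63, Add(11, j)) = Add(693, Mul(63, j)))
Mul(Add(2149, n), Pow(Add(Function('A')(174), Function('q')(-61, -162)), -1)) = Mul(Add(2149, -72), Pow(Add(Add(12, Mul(-1, 174)), Add(693, Mul(63, -61))), -1)) = Mul(2077, Pow(Add(Add(12, -174), Add(693, -3843)), -1)) = Mul(2077, Pow(Add(-162, -3150), -1)) = Mul(2077, Pow(-3312, -1)) = Mul(2077, Rational(-1, 3312)) = Rational(-2077, 3312)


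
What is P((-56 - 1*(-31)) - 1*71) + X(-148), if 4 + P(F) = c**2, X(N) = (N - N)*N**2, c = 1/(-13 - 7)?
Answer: -1599/400 ≈ -3.9975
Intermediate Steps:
c = -1/20 (c = 1/(-20) = -1/20 ≈ -0.050000)
X(N) = 0 (X(N) = 0*N**2 = 0)
P(F) = -1599/400 (P(F) = -4 + (-1/20)**2 = -4 + 1/400 = -1599/400)
P((-56 - 1*(-31)) - 1*71) + X(-148) = -1599/400 + 0 = -1599/400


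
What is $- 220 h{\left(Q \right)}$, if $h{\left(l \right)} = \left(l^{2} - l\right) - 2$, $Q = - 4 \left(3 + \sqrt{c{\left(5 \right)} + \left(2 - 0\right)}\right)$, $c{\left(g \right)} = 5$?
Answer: $-58520 - 22000 \sqrt{7} \approx -1.1673 \cdot 10^{5}$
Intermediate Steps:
$Q = -12 - 4 \sqrt{7}$ ($Q = - 4 \left(3 + \sqrt{5 + \left(2 - 0\right)}\right) = - 4 \left(3 + \sqrt{5 + \left(2 + 0\right)}\right) = - 4 \left(3 + \sqrt{5 + 2}\right) = - 4 \left(3 + \sqrt{7}\right) = -12 - 4 \sqrt{7} \approx -22.583$)
$h{\left(l \right)} = -2 + l^{2} - l$
$- 220 h{\left(Q \right)} = - 220 \left(-2 + \left(-12 - 4 \sqrt{7}\right)^{2} - \left(-12 - 4 \sqrt{7}\right)\right) = - 220 \left(-2 + \left(-12 - 4 \sqrt{7}\right)^{2} + \left(12 + 4 \sqrt{7}\right)\right) = - 220 \left(10 + \left(-12 - 4 \sqrt{7}\right)^{2} + 4 \sqrt{7}\right) = -2200 - 880 \sqrt{7} - 220 \left(-12 - 4 \sqrt{7}\right)^{2}$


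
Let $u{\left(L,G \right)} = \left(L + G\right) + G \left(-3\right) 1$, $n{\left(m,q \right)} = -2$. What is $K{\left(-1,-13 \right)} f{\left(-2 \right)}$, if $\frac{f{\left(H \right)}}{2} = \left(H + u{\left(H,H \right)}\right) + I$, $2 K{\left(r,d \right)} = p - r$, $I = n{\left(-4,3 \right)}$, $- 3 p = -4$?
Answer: $- \frac{14}{3} \approx -4.6667$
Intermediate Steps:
$p = \frac{4}{3}$ ($p = \left(- \frac{1}{3}\right) \left(-4\right) = \frac{4}{3} \approx 1.3333$)
$u{\left(L,G \right)} = L - 2 G$ ($u{\left(L,G \right)} = \left(G + L\right) + - 3 G 1 = \left(G + L\right) - 3 G = L - 2 G$)
$I = -2$
$K{\left(r,d \right)} = \frac{2}{3} - \frac{r}{2}$ ($K{\left(r,d \right)} = \frac{\frac{4}{3} - r}{2} = \frac{2}{3} - \frac{r}{2}$)
$f{\left(H \right)} = -4$ ($f{\left(H \right)} = 2 \left(\left(H + \left(H - 2 H\right)\right) - 2\right) = 2 \left(\left(H - H\right) - 2\right) = 2 \left(0 - 2\right) = 2 \left(-2\right) = -4$)
$K{\left(-1,-13 \right)} f{\left(-2 \right)} = \left(\frac{2}{3} - - \frac{1}{2}\right) \left(-4\right) = \left(\frac{2}{3} + \frac{1}{2}\right) \left(-4\right) = \frac{7}{6} \left(-4\right) = - \frac{14}{3}$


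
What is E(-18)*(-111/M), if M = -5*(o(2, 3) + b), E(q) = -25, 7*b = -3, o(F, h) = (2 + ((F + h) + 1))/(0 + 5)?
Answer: -19425/41 ≈ -473.78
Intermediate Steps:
o(F, h) = 3/5 + F/5 + h/5 (o(F, h) = (2 + (1 + F + h))/5 = (3 + F + h)*(1/5) = 3/5 + F/5 + h/5)
b = -3/7 (b = (1/7)*(-3) = -3/7 ≈ -0.42857)
M = -41/7 (M = -5*((3/5 + (1/5)*2 + (1/5)*3) - 3/7) = -5*((3/5 + 2/5 + 3/5) - 3/7) = -5*(8/5 - 3/7) = -5*41/35 = -41/7 ≈ -5.8571)
E(-18)*(-111/M) = -(-2775)/(-41/7) = -(-2775)*(-7)/41 = -25*777/41 = -19425/41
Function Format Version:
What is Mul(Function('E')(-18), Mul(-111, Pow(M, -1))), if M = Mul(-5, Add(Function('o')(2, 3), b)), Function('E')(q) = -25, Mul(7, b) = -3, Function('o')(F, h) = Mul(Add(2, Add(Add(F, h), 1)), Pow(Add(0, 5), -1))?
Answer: Rational(-19425, 41) ≈ -473.78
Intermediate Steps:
Function('o')(F, h) = Add(Rational(3, 5), Mul(Rational(1, 5), F), Mul(Rational(1, 5), h)) (Function('o')(F, h) = Mul(Add(2, Add(1, F, h)), Pow(5, -1)) = Mul(Add(3, F, h), Rational(1, 5)) = Add(Rational(3, 5), Mul(Rational(1, 5), F), Mul(Rational(1, 5), h)))
b = Rational(-3, 7) (b = Mul(Rational(1, 7), -3) = Rational(-3, 7) ≈ -0.42857)
M = Rational(-41, 7) (M = Mul(-5, Add(Add(Rational(3, 5), Mul(Rational(1, 5), 2), Mul(Rational(1, 5), 3)), Rational(-3, 7))) = Mul(-5, Add(Add(Rational(3, 5), Rational(2, 5), Rational(3, 5)), Rational(-3, 7))) = Mul(-5, Add(Rational(8, 5), Rational(-3, 7))) = Mul(-5, Rational(41, 35)) = Rational(-41, 7) ≈ -5.8571)
Mul(Function('E')(-18), Mul(-111, Pow(M, -1))) = Mul(-25, Mul(-111, Pow(Rational(-41, 7), -1))) = Mul(-25, Mul(-111, Rational(-7, 41))) = Mul(-25, Rational(777, 41)) = Rational(-19425, 41)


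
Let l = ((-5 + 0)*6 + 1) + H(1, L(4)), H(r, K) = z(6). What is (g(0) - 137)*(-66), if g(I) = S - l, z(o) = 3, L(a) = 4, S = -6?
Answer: 7722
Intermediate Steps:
H(r, K) = 3
l = -26 (l = ((-5 + 0)*6 + 1) + 3 = (-5*6 + 1) + 3 = (-30 + 1) + 3 = -29 + 3 = -26)
g(I) = 20 (g(I) = -6 - 1*(-26) = -6 + 26 = 20)
(g(0) - 137)*(-66) = (20 - 137)*(-66) = -117*(-66) = 7722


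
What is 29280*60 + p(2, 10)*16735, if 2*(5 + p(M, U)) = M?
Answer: 1689860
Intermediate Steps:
p(M, U) = -5 + M/2
29280*60 + p(2, 10)*16735 = 29280*60 + (-5 + (½)*2)*16735 = 1756800 + (-5 + 1)*16735 = 1756800 - 4*16735 = 1756800 - 66940 = 1689860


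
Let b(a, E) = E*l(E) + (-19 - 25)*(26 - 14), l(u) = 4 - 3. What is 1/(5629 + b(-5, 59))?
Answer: 1/5160 ≈ 0.00019380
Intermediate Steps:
l(u) = 1
b(a, E) = -528 + E (b(a, E) = E*1 + (-19 - 25)*(26 - 14) = E - 44*12 = E - 528 = -528 + E)
1/(5629 + b(-5, 59)) = 1/(5629 + (-528 + 59)) = 1/(5629 - 469) = 1/5160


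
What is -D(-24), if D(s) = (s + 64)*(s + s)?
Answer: 1920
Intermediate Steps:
D(s) = 2*s*(64 + s) (D(s) = (64 + s)*(2*s) = 2*s*(64 + s))
-D(-24) = -2*(-24)*(64 - 24) = -2*(-24)*40 = -1*(-1920) = 1920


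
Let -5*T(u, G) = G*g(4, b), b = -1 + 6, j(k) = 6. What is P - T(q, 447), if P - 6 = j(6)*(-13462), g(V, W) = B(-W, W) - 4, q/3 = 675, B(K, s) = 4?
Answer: -80766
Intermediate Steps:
q = 2025 (q = 3*675 = 2025)
b = 5
g(V, W) = 0 (g(V, W) = 4 - 4 = 0)
T(u, G) = 0 (T(u, G) = -G*0/5 = -⅕*0 = 0)
P = -80766 (P = 6 + 6*(-13462) = 6 - 80772 = -80766)
P - T(q, 447) = -80766 - 1*0 = -80766 + 0 = -80766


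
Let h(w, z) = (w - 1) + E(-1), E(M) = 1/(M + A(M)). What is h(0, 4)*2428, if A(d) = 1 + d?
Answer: -4856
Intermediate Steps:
E(M) = 1/(1 + 2*M) (E(M) = 1/(M + (1 + M)) = 1/(1 + 2*M))
h(w, z) = -2 + w (h(w, z) = (w - 1) + 1/(1 + 2*(-1)) = (-1 + w) + 1/(1 - 2) = (-1 + w) + 1/(-1) = (-1 + w) - 1 = -2 + w)
h(0, 4)*2428 = (-2 + 0)*2428 = -2*2428 = -4856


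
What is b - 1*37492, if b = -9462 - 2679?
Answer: -49633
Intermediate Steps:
b = -12141
b - 1*37492 = -12141 - 1*37492 = -12141 - 37492 = -49633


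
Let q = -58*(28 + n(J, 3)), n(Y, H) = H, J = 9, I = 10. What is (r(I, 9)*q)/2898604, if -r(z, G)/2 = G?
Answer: 8091/724651 ≈ 0.011165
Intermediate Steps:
r(z, G) = -2*G
q = -1798 (q = -58*(28 + 3) = -58*31 = -1798)
(r(I, 9)*q)/2898604 = (-2*9*(-1798))/2898604 = -18*(-1798)*(1/2898604) = 32364*(1/2898604) = 8091/724651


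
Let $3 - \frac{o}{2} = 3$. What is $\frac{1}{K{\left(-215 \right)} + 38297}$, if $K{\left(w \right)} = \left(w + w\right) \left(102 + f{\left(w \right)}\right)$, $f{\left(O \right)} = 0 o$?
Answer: $- \frac{1}{5563} \approx -0.00017976$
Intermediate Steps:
$o = 0$ ($o = 6 - 6 = 0$)
$f{\left(O \right)} = 0$ ($f{\left(O \right)} = 0 \cdot 0 = 0$)
$K{\left(w \right)} = 204 w$ ($K{\left(w \right)} = \left(w + w\right) \left(102 + 0\right) = 2 w 102 = 204 w$)
$\frac{1}{K{\left(-215 \right)} + 38297} = \frac{1}{204 \left(-215\right) + 38297} = \frac{1}{-43860 + 38297} = \frac{1}{-5563} = - \frac{1}{5563}$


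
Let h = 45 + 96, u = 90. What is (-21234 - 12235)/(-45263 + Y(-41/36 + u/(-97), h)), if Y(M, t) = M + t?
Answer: 116873748/157573241 ≈ 0.74171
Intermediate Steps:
h = 141
(-21234 - 12235)/(-45263 + Y(-41/36 + u/(-97), h)) = (-21234 - 12235)/(-45263 + ((-41/36 + 90/(-97)) + 141)) = -33469/(-45263 + ((-41*1/36 + 90*(-1/97)) + 141)) = -33469/(-45263 + ((-41/36 - 90/97) + 141)) = -33469/(-45263 + (-7217/3492 + 141)) = -33469/(-45263 + 485155/3492) = -33469/(-157573241/3492) = -33469*(-3492/157573241) = 116873748/157573241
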